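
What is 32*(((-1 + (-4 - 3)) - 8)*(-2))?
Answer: 1024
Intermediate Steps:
32*(((-1 + (-4 - 3)) - 8)*(-2)) = 32*(((-1 - 7) - 8)*(-2)) = 32*((-8 - 8)*(-2)) = 32*(-16*(-2)) = 32*32 = 1024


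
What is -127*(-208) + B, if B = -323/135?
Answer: 3565837/135 ≈ 26414.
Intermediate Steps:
B = -323/135 (B = -323*1/135 = -323/135 ≈ -2.3926)
-127*(-208) + B = -127*(-208) - 323/135 = 26416 - 323/135 = 3565837/135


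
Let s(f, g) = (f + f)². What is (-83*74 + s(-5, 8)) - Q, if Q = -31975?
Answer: 25933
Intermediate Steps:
s(f, g) = 4*f² (s(f, g) = (2*f)² = 4*f²)
(-83*74 + s(-5, 8)) - Q = (-83*74 + 4*(-5)²) - 1*(-31975) = (-6142 + 4*25) + 31975 = (-6142 + 100) + 31975 = -6042 + 31975 = 25933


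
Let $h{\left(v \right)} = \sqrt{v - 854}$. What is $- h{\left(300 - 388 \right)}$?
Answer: $- i \sqrt{942} \approx - 30.692 i$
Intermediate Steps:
$h{\left(v \right)} = \sqrt{-854 + v}$
$- h{\left(300 - 388 \right)} = - \sqrt{-854 + \left(300 - 388\right)} = - \sqrt{-854 - 88} = - \sqrt{-942} = - i \sqrt{942}$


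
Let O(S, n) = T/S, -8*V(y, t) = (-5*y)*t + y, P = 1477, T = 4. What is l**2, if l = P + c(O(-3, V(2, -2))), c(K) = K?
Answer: 19598329/9 ≈ 2.1776e+6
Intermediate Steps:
V(y, t) = -y/8 + 5*t*y/8 (V(y, t) = -((-5*y)*t + y)/8 = -(-5*t*y + y)/8 = -(y - 5*t*y)/8 = -y/8 + 5*t*y/8)
O(S, n) = 4/S
l = 4427/3 (l = 1477 + 4/(-3) = 1477 + 4*(-1/3) = 1477 - 4/3 = 4427/3 ≈ 1475.7)
l**2 = (4427/3)**2 = 19598329/9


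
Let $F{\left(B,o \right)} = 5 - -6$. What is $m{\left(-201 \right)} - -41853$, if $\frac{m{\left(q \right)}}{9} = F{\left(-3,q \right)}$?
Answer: $41952$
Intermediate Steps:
$F{\left(B,o \right)} = 11$ ($F{\left(B,o \right)} = 5 + 6 = 11$)
$m{\left(q \right)} = 99$ ($m{\left(q \right)} = 9 \cdot 11 = 99$)
$m{\left(-201 \right)} - -41853 = 99 - -41853 = 99 + 41853 = 41952$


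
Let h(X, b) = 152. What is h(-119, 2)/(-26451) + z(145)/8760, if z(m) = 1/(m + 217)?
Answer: -160661263/27959765040 ≈ -0.0057462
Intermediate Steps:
z(m) = 1/(217 + m)
h(-119, 2)/(-26451) + z(145)/8760 = 152/(-26451) + 1/((217 + 145)*8760) = 152*(-1/26451) + (1/8760)/362 = -152/26451 + (1/362)*(1/8760) = -152/26451 + 1/3171120 = -160661263/27959765040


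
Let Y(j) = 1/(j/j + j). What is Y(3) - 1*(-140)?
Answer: 561/4 ≈ 140.25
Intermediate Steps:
Y(j) = 1/(1 + j)
Y(3) - 1*(-140) = 1/(1 + 3) - 1*(-140) = 1/4 + 140 = 561/4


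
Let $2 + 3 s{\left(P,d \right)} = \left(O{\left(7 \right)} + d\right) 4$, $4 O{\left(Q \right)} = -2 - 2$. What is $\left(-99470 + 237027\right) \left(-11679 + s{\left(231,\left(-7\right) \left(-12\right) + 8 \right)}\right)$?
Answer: $- \frac{4769788975}{3} \approx -1.5899 \cdot 10^{9}$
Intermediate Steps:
$O{\left(Q \right)} = -1$ ($O{\left(Q \right)} = \frac{-2 - 2}{4} = \frac{1}{4} \left(-4\right) = -1$)
$s{\left(P,d \right)} = -2 + \frac{4 d}{3}$ ($s{\left(P,d \right)} = - \frac{2}{3} + \frac{\left(-1 + d\right) 4}{3} = - \frac{2}{3} + \frac{-4 + 4 d}{3} = - \frac{2}{3} + \left(- \frac{4}{3} + \frac{4 d}{3}\right) = -2 + \frac{4 d}{3}$)
$\left(-99470 + 237027\right) \left(-11679 + s{\left(231,\left(-7\right) \left(-12\right) + 8 \right)}\right) = \left(-99470 + 237027\right) \left(-11679 - \left(2 - \frac{4 \left(\left(-7\right) \left(-12\right) + 8\right)}{3}\right)\right) = 137557 \left(-11679 - \left(2 - \frac{4 \left(84 + 8\right)}{3}\right)\right) = 137557 \left(-11679 + \left(-2 + \frac{4}{3} \cdot 92\right)\right) = 137557 \left(-11679 + \left(-2 + \frac{368}{3}\right)\right) = 137557 \left(-11679 + \frac{362}{3}\right) = 137557 \left(- \frac{34675}{3}\right) = - \frac{4769788975}{3}$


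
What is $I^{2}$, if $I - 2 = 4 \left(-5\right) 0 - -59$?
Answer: $3721$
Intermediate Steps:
$I = 61$ ($I = 2 + \left(4 \left(-5\right) 0 - -59\right) = 2 + \left(\left(-20\right) 0 + 59\right) = 2 + \left(0 + 59\right) = 2 + 59 = 61$)
$I^{2} = 61^{2} = 3721$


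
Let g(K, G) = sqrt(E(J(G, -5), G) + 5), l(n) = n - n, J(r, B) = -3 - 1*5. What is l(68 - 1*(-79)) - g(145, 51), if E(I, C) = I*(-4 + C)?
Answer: -I*sqrt(371) ≈ -19.261*I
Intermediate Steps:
J(r, B) = -8 (J(r, B) = -3 - 5 = -8)
l(n) = 0
g(K, G) = sqrt(37 - 8*G) (g(K, G) = sqrt(-8*(-4 + G) + 5) = sqrt((32 - 8*G) + 5) = sqrt(37 - 8*G))
l(68 - 1*(-79)) - g(145, 51) = 0 - sqrt(37 - 8*51) = 0 - sqrt(37 - 408) = 0 - sqrt(-371) = 0 - I*sqrt(371) = -I*sqrt(371)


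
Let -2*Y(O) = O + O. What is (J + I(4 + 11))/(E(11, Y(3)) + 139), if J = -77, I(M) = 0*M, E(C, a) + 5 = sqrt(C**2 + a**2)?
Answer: -5159/8913 + 77*sqrt(130)/17826 ≈ -0.52957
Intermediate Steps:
Y(O) = -O (Y(O) = -(O + O)/2 = -O)
E(C, a) = -5 + sqrt(C**2 + a**2)
I(M) = 0
(J + I(4 + 11))/(E(11, Y(3)) + 139) = (-77 + 0)/((-5 + sqrt(11**2 + (-1*3)**2)) + 139) = -77/((-5 + sqrt(121 + (-3)**2)) + 139) = -77/((-5 + sqrt(121 + 9)) + 139) = -77/((-5 + sqrt(130)) + 139) = -77/(134 + sqrt(130))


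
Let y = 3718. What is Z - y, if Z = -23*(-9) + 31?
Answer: -3480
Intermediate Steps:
Z = 238 (Z = 207 + 31 = 238)
Z - y = 238 - 1*3718 = 238 - 3718 = -3480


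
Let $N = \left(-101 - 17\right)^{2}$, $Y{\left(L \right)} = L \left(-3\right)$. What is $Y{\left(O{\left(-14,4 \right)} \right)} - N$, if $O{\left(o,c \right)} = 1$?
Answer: $-13927$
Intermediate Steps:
$Y{\left(L \right)} = - 3 L$
$N = 13924$ ($N = \left(-118\right)^{2} = 13924$)
$Y{\left(O{\left(-14,4 \right)} \right)} - N = \left(-3\right) 1 - 13924 = -3 - 13924 = -13927$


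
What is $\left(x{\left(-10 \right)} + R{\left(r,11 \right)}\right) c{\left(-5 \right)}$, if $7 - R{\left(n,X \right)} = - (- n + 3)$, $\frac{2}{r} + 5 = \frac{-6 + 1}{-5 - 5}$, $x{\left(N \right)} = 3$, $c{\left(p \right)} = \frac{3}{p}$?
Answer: $- \frac{121}{15} \approx -8.0667$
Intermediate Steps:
$r = - \frac{4}{9}$ ($r = \frac{2}{-5 + \frac{-6 + 1}{-5 - 5}} = \frac{2}{-5 - \frac{5}{-10}} = \frac{2}{-5 - - \frac{1}{2}} = \frac{2}{-5 + \frac{1}{2}} = \frac{2}{- \frac{9}{2}} = 2 \left(- \frac{2}{9}\right) = - \frac{4}{9} \approx -0.44444$)
$R{\left(n,X \right)} = 10 - n$ ($R{\left(n,X \right)} = 7 - - (- n + 3) = 7 - - (3 - n) = 7 - \left(-3 + n\right) = 10 - n$)
$\left(x{\left(-10 \right)} + R{\left(r,11 \right)}\right) c{\left(-5 \right)} = \left(3 + \left(10 - - \frac{4}{9}\right)\right) \frac{3}{-5} = \left(3 + \left(10 + \frac{4}{9}\right)\right) 3 \left(- \frac{1}{5}\right) = \left(3 + \frac{94}{9}\right) \left(- \frac{3}{5}\right) = \frac{121}{9} \left(- \frac{3}{5}\right) = - \frac{121}{15}$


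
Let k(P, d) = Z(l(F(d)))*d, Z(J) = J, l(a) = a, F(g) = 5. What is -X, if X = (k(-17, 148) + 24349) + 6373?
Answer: -31462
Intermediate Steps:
k(P, d) = 5*d
X = 31462 (X = (5*148 + 24349) + 6373 = (740 + 24349) + 6373 = 25089 + 6373 = 31462)
-X = -1*31462 = -31462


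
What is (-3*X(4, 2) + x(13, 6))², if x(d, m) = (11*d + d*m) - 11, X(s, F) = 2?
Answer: 41616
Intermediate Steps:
x(d, m) = -11 + 11*d + d*m
(-3*X(4, 2) + x(13, 6))² = (-3*2 + (-11 + 11*13 + 13*6))² = (-6 + (-11 + 143 + 78))² = (-6 + 210)² = 204² = 41616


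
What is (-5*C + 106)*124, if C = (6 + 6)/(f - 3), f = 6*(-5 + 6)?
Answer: 10664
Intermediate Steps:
f = 6 (f = 6*1 = 6)
C = 4 (C = (6 + 6)/(6 - 3) = 12/3 = 12*(⅓) = 4)
(-5*C + 106)*124 = (-5*4 + 106)*124 = (-20 + 106)*124 = 86*124 = 10664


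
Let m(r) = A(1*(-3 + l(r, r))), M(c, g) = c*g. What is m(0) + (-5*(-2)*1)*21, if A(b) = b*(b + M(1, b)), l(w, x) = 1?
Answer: 218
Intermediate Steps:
A(b) = 2*b² (A(b) = b*(b + 1*b) = b*(b + b) = b*(2*b) = 2*b²)
m(r) = 8 (m(r) = 2*(1*(-3 + 1))² = 2*(1*(-2))² = 2*(-2)² = 2*4 = 8)
m(0) + (-5*(-2)*1)*21 = 8 + (-5*(-2)*1)*21 = 8 + (10*1)*21 = 8 + 10*21 = 8 + 210 = 218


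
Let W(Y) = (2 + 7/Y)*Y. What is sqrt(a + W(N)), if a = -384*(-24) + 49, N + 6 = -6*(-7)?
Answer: 8*sqrt(146) ≈ 96.664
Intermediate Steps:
N = 36 (N = -6 - 6*(-7) = -6 + 42 = 36)
W(Y) = Y*(2 + 7/Y)
a = 9265 (a = -64*(-144) + 49 = 9216 + 49 = 9265)
sqrt(a + W(N)) = sqrt(9265 + (7 + 2*36)) = sqrt(9265 + (7 + 72)) = sqrt(9265 + 79) = sqrt(9344) = 8*sqrt(146)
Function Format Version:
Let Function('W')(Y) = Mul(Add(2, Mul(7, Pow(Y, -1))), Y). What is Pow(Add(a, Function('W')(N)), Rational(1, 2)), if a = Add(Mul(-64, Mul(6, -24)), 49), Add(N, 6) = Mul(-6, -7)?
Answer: Mul(8, Pow(146, Rational(1, 2))) ≈ 96.664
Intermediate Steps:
N = 36 (N = Add(-6, Mul(-6, -7)) = Add(-6, 42) = 36)
Function('W')(Y) = Mul(Y, Add(2, Mul(7, Pow(Y, -1))))
a = 9265 (a = Add(Mul(-64, -144), 49) = Add(9216, 49) = 9265)
Pow(Add(a, Function('W')(N)), Rational(1, 2)) = Pow(Add(9265, Add(7, Mul(2, 36))), Rational(1, 2)) = Pow(Add(9265, Add(7, 72)), Rational(1, 2)) = Pow(Add(9265, 79), Rational(1, 2)) = Pow(9344, Rational(1, 2)) = Mul(8, Pow(146, Rational(1, 2)))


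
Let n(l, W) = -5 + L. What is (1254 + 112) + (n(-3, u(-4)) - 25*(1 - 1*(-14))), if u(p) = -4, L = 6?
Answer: 992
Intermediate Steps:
n(l, W) = 1 (n(l, W) = -5 + 6 = 1)
(1254 + 112) + (n(-3, u(-4)) - 25*(1 - 1*(-14))) = (1254 + 112) + (1 - 25*(1 - 1*(-14))) = 1366 + (1 - 25*(1 + 14)) = 1366 + (1 - 25*15) = 1366 + (1 - 375) = 1366 - 374 = 992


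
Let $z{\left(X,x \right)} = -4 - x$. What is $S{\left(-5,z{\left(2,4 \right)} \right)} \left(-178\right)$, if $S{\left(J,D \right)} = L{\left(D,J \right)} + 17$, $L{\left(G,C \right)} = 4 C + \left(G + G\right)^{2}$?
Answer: $-45034$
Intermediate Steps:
$L{\left(G,C \right)} = 4 C + 4 G^{2}$ ($L{\left(G,C \right)} = 4 C + \left(2 G\right)^{2} = 4 C + 4 G^{2}$)
$S{\left(J,D \right)} = 17 + 4 J + 4 D^{2}$ ($S{\left(J,D \right)} = \left(4 J + 4 D^{2}\right) + 17 = 17 + 4 J + 4 D^{2}$)
$S{\left(-5,z{\left(2,4 \right)} \right)} \left(-178\right) = \left(17 + 4 \left(-5\right) + 4 \left(-4 - 4\right)^{2}\right) \left(-178\right) = \left(17 - 20 + 4 \left(-4 - 4\right)^{2}\right) \left(-178\right) = \left(17 - 20 + 4 \left(-8\right)^{2}\right) \left(-178\right) = \left(17 - 20 + 4 \cdot 64\right) \left(-178\right) = \left(17 - 20 + 256\right) \left(-178\right) = 253 \left(-178\right) = -45034$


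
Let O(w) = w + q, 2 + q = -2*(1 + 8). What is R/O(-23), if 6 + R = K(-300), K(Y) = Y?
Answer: 306/43 ≈ 7.1163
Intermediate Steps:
q = -20 (q = -2 - 2*(1 + 8) = -2 - 2*9 = -2 - 18 = -20)
O(w) = -20 + w (O(w) = w - 20 = -20 + w)
R = -306 (R = -6 - 300 = -306)
R/O(-23) = -306/(-20 - 23) = -306/(-43) = -306*(-1/43) = 306/43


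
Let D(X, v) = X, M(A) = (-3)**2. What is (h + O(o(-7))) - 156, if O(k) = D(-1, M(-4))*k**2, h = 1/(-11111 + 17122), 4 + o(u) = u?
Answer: -1665046/6011 ≈ -277.00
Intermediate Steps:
o(u) = -4 + u
M(A) = 9
h = 1/6011 ≈ 0.00016636
O(k) = -k**2
(h + O(o(-7))) - 156 = (1/6011 - (-4 - 7)**2) - 156 = (1/6011 - 1*(-11)**2) - 156 = (1/6011 - 1*121) - 156 = (1/6011 - 121) - 156 = -727330/6011 - 156 = -1665046/6011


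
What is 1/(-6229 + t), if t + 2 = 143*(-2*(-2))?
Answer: -1/5659 ≈ -0.00017671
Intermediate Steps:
t = 570 (t = -2 + 143*(-2*(-2)) = -2 + 143*4 = -2 + 572 = 570)
1/(-6229 + t) = 1/(-6229 + 570) = 1/(-5659) = -1/5659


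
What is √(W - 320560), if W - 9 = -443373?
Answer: 2*I*√190981 ≈ 874.03*I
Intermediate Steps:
W = -443364 (W = 9 - 443373 = -443364)
√(W - 320560) = √(-443364 - 320560) = √(-763924) = 2*I*√190981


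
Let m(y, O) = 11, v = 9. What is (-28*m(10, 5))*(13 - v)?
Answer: -1232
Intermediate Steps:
(-28*m(10, 5))*(13 - v) = (-28*11)*(13 - 1*9) = -308*(13 - 9) = -308*4 = -1232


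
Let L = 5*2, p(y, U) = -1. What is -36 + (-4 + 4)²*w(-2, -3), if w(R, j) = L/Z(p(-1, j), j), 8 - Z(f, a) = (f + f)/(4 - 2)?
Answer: -36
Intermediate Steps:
L = 10
Z(f, a) = 8 - f (Z(f, a) = 8 - (f + f)/(4 - 2) = 8 - 2*f/2 = 8 - f)
w(R, j) = 10/9 (w(R, j) = 10/(8 - 1*(-1)) = 10/(8 + 1) = 10/9)
-36 + (-4 + 4)²*w(-2, -3) = -36 + (-4 + 4)²*(10/9) = -36 + 0²*(10/9) = -36 + 0*(10/9) = -36 + 0 = -36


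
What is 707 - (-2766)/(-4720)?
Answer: 1667137/2360 ≈ 706.41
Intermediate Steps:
707 - (-2766)/(-4720) = 707 - (-2766)*(-1)/4720 = 707 - 1*1383/2360 = 707 - 1383/2360 = 1667137/2360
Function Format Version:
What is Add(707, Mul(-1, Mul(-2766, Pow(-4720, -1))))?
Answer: Rational(1667137, 2360) ≈ 706.41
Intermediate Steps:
Add(707, Mul(-1, Mul(-2766, Pow(-4720, -1)))) = Add(707, Mul(-1, Mul(-2766, Rational(-1, 4720)))) = Add(707, Mul(-1, Rational(1383, 2360))) = Add(707, Rational(-1383, 2360)) = Rational(1667137, 2360)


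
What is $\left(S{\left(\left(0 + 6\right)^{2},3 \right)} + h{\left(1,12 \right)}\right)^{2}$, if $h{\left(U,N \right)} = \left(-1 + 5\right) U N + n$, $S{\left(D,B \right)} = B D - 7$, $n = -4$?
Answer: $21025$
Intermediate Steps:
$S{\left(D,B \right)} = -7 + B D$
$h{\left(U,N \right)} = -4 + 4 N U$ ($h{\left(U,N \right)} = \left(-1 + 5\right) U N - 4 = 4 U N - 4 = 4 N U - 4 = -4 + 4 N U$)
$\left(S{\left(\left(0 + 6\right)^{2},3 \right)} + h{\left(1,12 \right)}\right)^{2} = \left(\left(-7 + 3 \left(0 + 6\right)^{2}\right) - \left(4 - 48\right)\right)^{2} = \left(\left(-7 + 3 \cdot 6^{2}\right) + \left(-4 + 48\right)\right)^{2} = \left(\left(-7 + 3 \cdot 36\right) + 44\right)^{2} = \left(\left(-7 + 108\right) + 44\right)^{2} = \left(101 + 44\right)^{2} = 145^{2} = 21025$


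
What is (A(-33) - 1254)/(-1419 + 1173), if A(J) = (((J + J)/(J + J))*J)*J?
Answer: 55/82 ≈ 0.67073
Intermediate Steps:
A(J) = J**2 (A(J) = (((2*J)/((2*J)))*J)*J = (((2*J)*(1/(2*J)))*J)*J = (1*J)*J = J*J = J**2)
(A(-33) - 1254)/(-1419 + 1173) = ((-33)**2 - 1254)/(-1419 + 1173) = (1089 - 1254)/(-246) = -165*(-1/246) = 55/82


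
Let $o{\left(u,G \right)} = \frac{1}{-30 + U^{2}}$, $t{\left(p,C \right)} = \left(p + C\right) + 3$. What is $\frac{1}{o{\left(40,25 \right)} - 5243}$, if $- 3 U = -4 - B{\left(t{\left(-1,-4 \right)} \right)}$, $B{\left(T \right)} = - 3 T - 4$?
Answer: $- \frac{26}{136319} \approx -0.00019073$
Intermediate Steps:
$t{\left(p,C \right)} = 3 + C + p$ ($t{\left(p,C \right)} = \left(C + p\right) + 3 = 3 + C + p$)
$B{\left(T \right)} = -4 - 3 T$
$U = 2$ ($U = - \frac{-4 - \left(-4 - 3 \left(3 - 4 - 1\right)\right)}{3} = - \frac{-4 - \left(-4 - -6\right)}{3} = - \frac{-4 - \left(-4 + 6\right)}{3} = - \frac{-4 - 2}{3} = \left(- \frac{1}{3}\right) \left(-6\right) = 2$)
$o{\left(u,G \right)} = - \frac{1}{26}$ ($o{\left(u,G \right)} = \frac{1}{-30 + 2^{2}} = \frac{1}{-30 + 4} = \frac{1}{-26} = - \frac{1}{26}$)
$\frac{1}{o{\left(40,25 \right)} - 5243} = \frac{1}{- \frac{1}{26} - 5243} = \frac{1}{- \frac{136319}{26}} = - \frac{26}{136319}$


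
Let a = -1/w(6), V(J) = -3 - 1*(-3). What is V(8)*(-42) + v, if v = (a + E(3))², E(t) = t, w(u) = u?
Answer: 289/36 ≈ 8.0278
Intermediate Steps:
V(J) = 0 (V(J) = -3 + 3 = 0)
a = -⅙ (a = -1/6 = -1*⅙ = -⅙ ≈ -0.16667)
v = 289/36 (v = (-⅙ + 3)² = (17/6)² = 289/36 ≈ 8.0278)
V(8)*(-42) + v = 0*(-42) + 289/36 = 0 + 289/36 = 289/36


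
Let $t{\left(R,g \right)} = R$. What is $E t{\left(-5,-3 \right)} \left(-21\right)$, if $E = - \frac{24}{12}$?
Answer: $-210$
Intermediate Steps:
$E = -2$ ($E = \left(-24\right) \frac{1}{12} = -2$)
$E t{\left(-5,-3 \right)} \left(-21\right) = \left(-2\right) \left(-5\right) \left(-21\right) = 10 \left(-21\right) = -210$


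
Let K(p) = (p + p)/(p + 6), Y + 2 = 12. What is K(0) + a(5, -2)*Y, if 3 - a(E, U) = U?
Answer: 50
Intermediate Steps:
Y = 10 (Y = -2 + 12 = 10)
a(E, U) = 3 - U
K(p) = 2*p/(6 + p) (K(p) = (2*p)/(6 + p) = 2*p/(6 + p))
K(0) + a(5, -2)*Y = 2*0/(6 + 0) + (3 - 1*(-2))*10 = 2*0/6 + (3 + 2)*10 = 2*0*(⅙) + 5*10 = 0 + 50 = 50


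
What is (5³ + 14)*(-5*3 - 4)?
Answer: -2641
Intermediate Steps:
(5³ + 14)*(-5*3 - 4) = (125 + 14)*(-15 - 4) = 139*(-19) = -2641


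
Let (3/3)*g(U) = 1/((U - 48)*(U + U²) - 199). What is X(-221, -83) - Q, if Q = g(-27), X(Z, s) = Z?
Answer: -11679628/52849 ≈ -221.00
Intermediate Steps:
g(U) = 1/(-199 + (-48 + U)*(U + U²)) (g(U) = 1/((U - 48)*(U + U²) - 199) = 1/((-48 + U)*(U + U²) - 199) = 1/(-199 + (-48 + U)*(U + U²)))
Q = -1/52849 (Q = 1/(-199 + (-27)³ - 48*(-27) - 47*(-27)²) = 1/(-199 - 19683 + 1296 - 47*729) = 1/(-199 - 19683 + 1296 - 34263) = 1/(-52849) = -1/52849 ≈ -1.8922e-5)
X(-221, -83) - Q = -221 - 1*(-1/52849) = -221 + 1/52849 = -11679628/52849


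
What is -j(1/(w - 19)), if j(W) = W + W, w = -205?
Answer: 1/112 ≈ 0.0089286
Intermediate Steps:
j(W) = 2*W
-j(1/(w - 19)) = -2/(-205 - 19) = -2/(-224) = -2*(-1)/224 = -1*(-1/112) = 1/112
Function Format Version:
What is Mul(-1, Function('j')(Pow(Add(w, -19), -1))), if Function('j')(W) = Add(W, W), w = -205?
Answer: Rational(1, 112) ≈ 0.0089286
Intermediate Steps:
Function('j')(W) = Mul(2, W)
Mul(-1, Function('j')(Pow(Add(w, -19), -1))) = Mul(-1, Mul(2, Pow(Add(-205, -19), -1))) = Mul(-1, Mul(2, Pow(-224, -1))) = Mul(-1, Mul(2, Rational(-1, 224))) = Mul(-1, Rational(-1, 112)) = Rational(1, 112)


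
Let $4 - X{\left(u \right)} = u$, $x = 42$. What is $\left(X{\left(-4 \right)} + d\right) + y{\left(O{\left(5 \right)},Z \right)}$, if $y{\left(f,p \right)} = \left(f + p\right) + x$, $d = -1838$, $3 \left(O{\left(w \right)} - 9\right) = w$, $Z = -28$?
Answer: $- \frac{5416}{3} \approx -1805.3$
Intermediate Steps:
$X{\left(u \right)} = 4 - u$
$O{\left(w \right)} = 9 + \frac{w}{3}$
$y{\left(f,p \right)} = 42 + f + p$ ($y{\left(f,p \right)} = \left(f + p\right) + 42 = 42 + f + p$)
$\left(X{\left(-4 \right)} + d\right) + y{\left(O{\left(5 \right)},Z \right)} = \left(\left(4 - -4\right) - 1838\right) + \left(42 + \left(9 + \frac{1}{3} \cdot 5\right) - 28\right) = \left(\left(4 + 4\right) - 1838\right) + \left(42 + \left(9 + \frac{5}{3}\right) - 28\right) = \left(8 - 1838\right) + \left(42 + \frac{32}{3} - 28\right) = -1830 + \frac{74}{3} = - \frac{5416}{3}$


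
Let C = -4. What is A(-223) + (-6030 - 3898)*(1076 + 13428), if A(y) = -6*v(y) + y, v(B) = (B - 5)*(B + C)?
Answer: -144306471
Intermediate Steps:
v(B) = (-5 + B)*(-4 + B) (v(B) = (B - 5)*(B - 4) = (-5 + B)*(-4 + B))
A(y) = -120 - 6*y**2 + 55*y (A(y) = -6*(20 + y**2 - 9*y) + y = (-120 - 6*y**2 + 54*y) + y = -120 - 6*y**2 + 55*y)
A(-223) + (-6030 - 3898)*(1076 + 13428) = (-120 - 6*(-223)**2 + 55*(-223)) + (-6030 - 3898)*(1076 + 13428) = (-120 - 6*49729 - 12265) - 9928*14504 = (-120 - 298374 - 12265) - 143995712 = -310759 - 143995712 = -144306471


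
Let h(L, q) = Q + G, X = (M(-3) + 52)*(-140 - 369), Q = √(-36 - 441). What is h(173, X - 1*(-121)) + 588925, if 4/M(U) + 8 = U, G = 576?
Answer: 589501 + 3*I*√53 ≈ 5.895e+5 + 21.84*I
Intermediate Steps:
M(U) = 4/(-8 + U)
Q = 3*I*√53 (Q = √(-477) = 3*I*√53 ≈ 21.84*I)
X = -289112/11 (X = (4/(-8 - 3) + 52)*(-140 - 369) = (4/(-11) + 52)*(-509) = (4*(-1/11) + 52)*(-509) = (-4/11 + 52)*(-509) = (568/11)*(-509) = -289112/11 ≈ -26283.)
h(L, q) = 576 + 3*I*√53 (h(L, q) = 3*I*√53 + 576 = 576 + 3*I*√53)
h(173, X - 1*(-121)) + 588925 = (576 + 3*I*√53) + 588925 = 589501 + 3*I*√53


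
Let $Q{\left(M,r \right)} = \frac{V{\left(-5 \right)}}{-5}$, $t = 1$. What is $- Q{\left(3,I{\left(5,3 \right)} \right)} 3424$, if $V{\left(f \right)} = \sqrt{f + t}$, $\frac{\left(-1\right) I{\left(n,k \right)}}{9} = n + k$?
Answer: $\frac{6848 i}{5} \approx 1369.6 i$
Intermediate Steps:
$I{\left(n,k \right)} = - 9 k - 9 n$ ($I{\left(n,k \right)} = - 9 \left(n + k\right) = - 9 \left(k + n\right) = - 9 k - 9 n$)
$V{\left(f \right)} = \sqrt{1 + f}$ ($V{\left(f \right)} = \sqrt{f + 1} = \sqrt{1 + f}$)
$Q{\left(M,r \right)} = - \frac{2 i}{5}$ ($Q{\left(M,r \right)} = \frac{\sqrt{1 - 5}}{-5} = \sqrt{-4} \left(- \frac{1}{5}\right) = 2 i \left(- \frac{1}{5}\right) = - \frac{2 i}{5}$)
$- Q{\left(3,I{\left(5,3 \right)} \right)} 3424 = - \frac{\left(-2\right) i}{5} \cdot 3424 = \frac{2 i}{5} \cdot 3424 = \frac{6848 i}{5}$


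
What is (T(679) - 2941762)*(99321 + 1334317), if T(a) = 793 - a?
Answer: -4217258355424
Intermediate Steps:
(T(679) - 2941762)*(99321 + 1334317) = ((793 - 1*679) - 2941762)*(99321 + 1334317) = ((793 - 679) - 2941762)*1433638 = (114 - 2941762)*1433638 = -2941648*1433638 = -4217258355424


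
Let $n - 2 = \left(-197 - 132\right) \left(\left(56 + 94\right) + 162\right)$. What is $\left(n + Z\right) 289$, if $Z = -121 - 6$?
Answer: $-29701397$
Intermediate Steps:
$Z = -127$ ($Z = -121 - 6 = -127$)
$n = -102646$ ($n = 2 + \left(-197 - 132\right) \left(\left(56 + 94\right) + 162\right) = 2 - 329 \left(150 + 162\right) = 2 - 102648 = -102646$)
$\left(n + Z\right) 289 = \left(-102646 - 127\right) 289 = \left(-102773\right) 289 = -29701397$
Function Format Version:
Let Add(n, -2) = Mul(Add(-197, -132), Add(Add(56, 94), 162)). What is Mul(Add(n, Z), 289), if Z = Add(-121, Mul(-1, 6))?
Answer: -29701397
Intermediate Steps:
Z = -127 (Z = Add(-121, -6) = -127)
n = -102646 (n = Add(2, Mul(Add(-197, -132), Add(Add(56, 94), 162))) = Add(2, Mul(-329, Add(150, 162))) = Add(2, Mul(-329, 312)) = Add(2, -102648) = -102646)
Mul(Add(n, Z), 289) = Mul(Add(-102646, -127), 289) = Mul(-102773, 289) = -29701397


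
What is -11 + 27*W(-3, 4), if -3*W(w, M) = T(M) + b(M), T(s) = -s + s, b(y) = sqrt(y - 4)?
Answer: -11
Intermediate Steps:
b(y) = sqrt(-4 + y)
T(s) = 0
W(w, M) = -sqrt(-4 + M)/3 (W(w, M) = -(0 + sqrt(-4 + M))/3 = -sqrt(-4 + M)/3)
-11 + 27*W(-3, 4) = -11 + 27*(-sqrt(-4 + 4)/3) = -11 + 27*(-sqrt(0)/3) = -11 + 27*(-1/3*0) = -11 + 27*0 = -11 + 0 = -11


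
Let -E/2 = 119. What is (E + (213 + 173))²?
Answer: 21904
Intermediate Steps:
E = -238 (E = -2*119 = -238)
(E + (213 + 173))² = (-238 + (213 + 173))² = (-238 + 386)² = 148² = 21904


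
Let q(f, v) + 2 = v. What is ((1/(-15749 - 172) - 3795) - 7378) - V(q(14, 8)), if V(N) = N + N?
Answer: -178076386/15921 ≈ -11185.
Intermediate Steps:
q(f, v) = -2 + v
V(N) = 2*N
((1/(-15749 - 172) - 3795) - 7378) - V(q(14, 8)) = ((1/(-15749 - 172) - 3795) - 7378) - 2*(-2 + 8) = ((1/(-15921) - 3795) - 7378) - 2*6 = ((-1/15921 - 3795) - 7378) - 1*12 = (-60420196/15921 - 7378) - 12 = -177885334/15921 - 12 = -178076386/15921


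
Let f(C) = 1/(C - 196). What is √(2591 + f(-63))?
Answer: 2*√43451653/259 ≈ 50.902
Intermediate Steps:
f(C) = 1/(-196 + C)
√(2591 + f(-63)) = √(2591 + 1/(-196 - 63)) = √(2591 + 1/(-259)) = √(2591 - 1/259) = √(671068/259) = 2*√43451653/259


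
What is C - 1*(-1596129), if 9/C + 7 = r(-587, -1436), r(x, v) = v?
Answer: 767738046/481 ≈ 1.5961e+6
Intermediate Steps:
C = -3/481 (C = 9/(-7 - 1436) = 9/(-1443) = 9*(-1/1443) = -3/481 ≈ -0.0062370)
C - 1*(-1596129) = -3/481 - 1*(-1596129) = -3/481 + 1596129 = 767738046/481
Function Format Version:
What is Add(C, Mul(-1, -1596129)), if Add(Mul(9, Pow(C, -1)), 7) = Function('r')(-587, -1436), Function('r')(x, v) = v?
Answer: Rational(767738046, 481) ≈ 1.5961e+6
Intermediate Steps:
C = Rational(-3, 481) (C = Mul(9, Pow(Add(-7, -1436), -1)) = Mul(9, Pow(-1443, -1)) = Mul(9, Rational(-1, 1443)) = Rational(-3, 481) ≈ -0.0062370)
Add(C, Mul(-1, -1596129)) = Add(Rational(-3, 481), Mul(-1, -1596129)) = Add(Rational(-3, 481), 1596129) = Rational(767738046, 481)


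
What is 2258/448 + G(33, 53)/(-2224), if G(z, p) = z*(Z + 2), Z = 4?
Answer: 154159/31136 ≈ 4.9511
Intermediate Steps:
G(z, p) = 6*z (G(z, p) = z*(4 + 2) = z*6 = 6*z)
2258/448 + G(33, 53)/(-2224) = 2258/448 + (6*33)/(-2224) = 2258*(1/448) + 198*(-1/2224) = 1129/224 - 99/1112 = 154159/31136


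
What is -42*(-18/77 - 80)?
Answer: 37068/11 ≈ 3369.8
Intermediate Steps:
-42*(-18/77 - 80) = -42*(-6178/77) = 37068/11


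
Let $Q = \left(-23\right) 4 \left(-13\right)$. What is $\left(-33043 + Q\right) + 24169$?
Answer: $-7678$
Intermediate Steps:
$Q = 1196$ ($Q = \left(-92\right) \left(-13\right) = 1196$)
$\left(-33043 + Q\right) + 24169 = \left(-33043 + 1196\right) + 24169 = -31847 + 24169 = -7678$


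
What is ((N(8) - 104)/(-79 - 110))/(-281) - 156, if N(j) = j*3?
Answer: -8285084/53109 ≈ -156.00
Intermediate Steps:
N(j) = 3*j
((N(8) - 104)/(-79 - 110))/(-281) - 156 = ((3*8 - 104)/(-79 - 110))/(-281) - 156 = ((24 - 104)/(-189))*(-1/281) - 156 = -80*(-1/189)*(-1/281) - 156 = (80/189)*(-1/281) - 156 = -80/53109 - 156 = -8285084/53109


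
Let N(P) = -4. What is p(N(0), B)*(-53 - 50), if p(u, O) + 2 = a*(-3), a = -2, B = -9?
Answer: -412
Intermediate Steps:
p(u, O) = 4 (p(u, O) = -2 - 2*(-3) = -2 + 6 = 4)
p(N(0), B)*(-53 - 50) = 4*(-53 - 50) = 4*(-103) = -412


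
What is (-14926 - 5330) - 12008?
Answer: -32264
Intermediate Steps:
(-14926 - 5330) - 12008 = -20256 - 12008 = -32264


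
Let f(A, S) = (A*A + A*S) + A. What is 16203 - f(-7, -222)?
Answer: 14607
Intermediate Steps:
f(A, S) = A + A² + A*S (f(A, S) = (A² + A*S) + A = A + A² + A*S)
16203 - f(-7, -222) = 16203 - (-7)*(1 - 7 - 222) = 16203 - (-7)*(-228) = 16203 - 1*1596 = 16203 - 1596 = 14607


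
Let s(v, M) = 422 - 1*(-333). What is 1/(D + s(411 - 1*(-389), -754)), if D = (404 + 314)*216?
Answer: 1/155843 ≈ 6.4167e-6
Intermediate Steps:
s(v, M) = 755 (s(v, M) = 422 + 333 = 755)
D = 155088 (D = 718*216 = 155088)
1/(D + s(411 - 1*(-389), -754)) = 1/(155088 + 755) = 1/155843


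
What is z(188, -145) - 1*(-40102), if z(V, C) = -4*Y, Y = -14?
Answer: 40158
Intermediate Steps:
z(V, C) = 56 (z(V, C) = -4*(-14) = 56)
z(188, -145) - 1*(-40102) = 56 - 1*(-40102) = 56 + 40102 = 40158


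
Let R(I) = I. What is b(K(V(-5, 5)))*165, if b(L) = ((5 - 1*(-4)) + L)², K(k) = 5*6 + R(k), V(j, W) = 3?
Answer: 291060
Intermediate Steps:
K(k) = 30 + k (K(k) = 5*6 + k = 30 + k)
b(L) = (9 + L)² (b(L) = ((5 + 4) + L)² = (9 + L)²)
b(K(V(-5, 5)))*165 = (9 + (30 + 3))²*165 = (9 + 33)²*165 = 42²*165 = 1764*165 = 291060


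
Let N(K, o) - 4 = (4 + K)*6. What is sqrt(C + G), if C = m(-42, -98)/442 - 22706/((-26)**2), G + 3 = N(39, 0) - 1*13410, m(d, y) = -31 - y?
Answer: 2*I*sqrt(160985274)/221 ≈ 114.82*I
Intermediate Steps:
N(K, o) = 28 + 6*K (N(K, o) = 4 + (4 + K)*6 = 4 + (24 + 6*K) = 28 + 6*K)
G = -13151 (G = -3 + ((28 + 6*39) - 1*13410) = -3 + ((28 + 234) - 13410) = -3 + (262 - 13410) = -3 - 13148 = -13151)
C = -96065/2873 (C = (-31 - 1*(-98))/442 - 22706/((-26)**2) = (-31 + 98)*(1/442) - 22706/676 = 67*(1/442) - 22706*1/676 = 67/442 - 11353/338 = -96065/2873 ≈ -33.437)
sqrt(C + G) = sqrt(-96065/2873 - 13151) = sqrt(-37878888/2873) = 2*I*sqrt(160985274)/221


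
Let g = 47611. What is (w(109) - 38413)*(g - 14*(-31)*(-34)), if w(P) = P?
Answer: -1258477920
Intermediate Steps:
(w(109) - 38413)*(g - 14*(-31)*(-34)) = (109 - 38413)*(47611 - 14*(-31)*(-34)) = -38304*(47611 + 434*(-34)) = -38304*(47611 - 14756) = -38304*32855 = -1258477920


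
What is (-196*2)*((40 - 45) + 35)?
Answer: -11760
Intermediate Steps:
(-196*2)*((40 - 45) + 35) = -392*(-5 + 35) = -392*30 = -11760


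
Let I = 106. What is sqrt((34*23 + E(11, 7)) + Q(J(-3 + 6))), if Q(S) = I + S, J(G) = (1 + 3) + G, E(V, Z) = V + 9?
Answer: sqrt(915) ≈ 30.249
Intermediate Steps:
E(V, Z) = 9 + V
J(G) = 4 + G
Q(S) = 106 + S
sqrt((34*23 + E(11, 7)) + Q(J(-3 + 6))) = sqrt((34*23 + (9 + 11)) + (106 + (4 + (-3 + 6)))) = sqrt((782 + 20) + (106 + (4 + 3))) = sqrt(802 + (106 + 7)) = sqrt(802 + 113) = sqrt(915)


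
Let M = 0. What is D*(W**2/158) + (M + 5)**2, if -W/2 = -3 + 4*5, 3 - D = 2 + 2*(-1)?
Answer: 3709/79 ≈ 46.949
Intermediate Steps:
D = 3 (D = 3 - (2 + 2*(-1)) = 3 - (2 - 2) = 3 - 1*0 = 3 + 0 = 3)
W = -34 (W = -2*(-3 + 4*5) = -2*(-3 + 20) = -2*17 = -34)
D*(W**2/158) + (M + 5)**2 = 3*((-34)**2/158) + (0 + 5)**2 = 3*(1156*(1/158)) + 5**2 = 3*(578/79) + 25 = 1734/79 + 25 = 3709/79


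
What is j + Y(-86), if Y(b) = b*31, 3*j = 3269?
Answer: -4729/3 ≈ -1576.3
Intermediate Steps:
j = 3269/3 (j = (1/3)*3269 = 3269/3 ≈ 1089.7)
Y(b) = 31*b
j + Y(-86) = 3269/3 + 31*(-86) = 3269/3 - 2666 = -4729/3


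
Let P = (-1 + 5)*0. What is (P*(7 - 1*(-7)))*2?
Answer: 0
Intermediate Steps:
P = 0 (P = 4*0 = 0)
(P*(7 - 1*(-7)))*2 = (0*(7 - 1*(-7)))*2 = (0*(7 + 7))*2 = (0*14)*2 = 0*2 = 0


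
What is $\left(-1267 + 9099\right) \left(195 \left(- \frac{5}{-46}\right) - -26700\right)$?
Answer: $\frac{4813449300}{23} \approx 2.0928 \cdot 10^{8}$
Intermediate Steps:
$\left(-1267 + 9099\right) \left(195 \left(- \frac{5}{-46}\right) - -26700\right) = 7832 \left(195 \left(\left(-5\right) \left(- \frac{1}{46}\right)\right) + 26700\right) = 7832 \left(195 \cdot \frac{5}{46} + 26700\right) = 7832 \left(\frac{975}{46} + 26700\right) = 7832 \cdot \frac{1229175}{46} = \frac{4813449300}{23}$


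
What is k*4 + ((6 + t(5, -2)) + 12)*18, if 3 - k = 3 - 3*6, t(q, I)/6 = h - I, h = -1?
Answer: 504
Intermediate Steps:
t(q, I) = -6 - 6*I (t(q, I) = 6*(-1 - I) = -6 - 6*I)
k = 18 (k = 3 - (3 - 3*6) = 3 - (3 - 18) = 3 - 1*(-15) = 3 + 15 = 18)
k*4 + ((6 + t(5, -2)) + 12)*18 = 18*4 + ((6 + (-6 - 6*(-2))) + 12)*18 = 72 + ((6 + (-6 + 12)) + 12)*18 = 72 + ((6 + 6) + 12)*18 = 72 + (12 + 12)*18 = 72 + 24*18 = 72 + 432 = 504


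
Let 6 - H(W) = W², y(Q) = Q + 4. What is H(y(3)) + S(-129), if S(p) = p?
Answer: -172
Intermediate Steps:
y(Q) = 4 + Q
H(W) = 6 - W²
H(y(3)) + S(-129) = (6 - (4 + 3)²) - 129 = (6 - 1*7²) - 129 = (6 - 1*49) - 129 = (6 - 49) - 129 = -43 - 129 = -172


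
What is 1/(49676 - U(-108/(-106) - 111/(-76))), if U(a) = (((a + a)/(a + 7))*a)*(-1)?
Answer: 76900562/3820212058081 ≈ 2.0130e-5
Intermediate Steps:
U(a) = -2*a²/(7 + a) (U(a) = (((2*a)/(7 + a))*a)*(-1) = ((2*a/(7 + a))*a)*(-1) = (2*a²/(7 + a))*(-1) = -2*a²/(7 + a))
1/(49676 - U(-108/(-106) - 111/(-76))) = 1/(49676 - (-2)*(-108/(-106) - 111/(-76))²/(7 + (-108/(-106) - 111/(-76)))) = 1/(49676 - (-2)*(-108*(-1/106) - 111*(-1/76))²/(7 + (-108*(-1/106) - 111*(-1/76)))) = 1/(49676 - (-2)*(54/53 + 111/76)²/(7 + (54/53 + 111/76))) = 1/(49676 - (-2)*(9987/4028)²/(7 + 9987/4028)) = 1/(49676 - (-2)*99740169/(16224784*38183/4028)) = 1/(49676 - (-2)*99740169*4028/(16224784*38183)) = 1/(49676 - 1*(-99740169/76900562)) = 1/(49676 + 99740169/76900562) = 1/(3820212058081/76900562) = 76900562/3820212058081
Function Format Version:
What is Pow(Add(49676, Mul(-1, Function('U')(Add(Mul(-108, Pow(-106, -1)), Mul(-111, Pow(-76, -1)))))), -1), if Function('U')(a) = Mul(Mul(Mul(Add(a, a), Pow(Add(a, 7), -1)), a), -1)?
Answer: Rational(76900562, 3820212058081) ≈ 2.0130e-5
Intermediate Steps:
Function('U')(a) = Mul(-2, Pow(a, 2), Pow(Add(7, a), -1)) (Function('U')(a) = Mul(Mul(Mul(Mul(2, a), Pow(Add(7, a), -1)), a), -1) = Mul(Mul(Mul(2, a, Pow(Add(7, a), -1)), a), -1) = Mul(Mul(2, Pow(a, 2), Pow(Add(7, a), -1)), -1) = Mul(-2, Pow(a, 2), Pow(Add(7, a), -1)))
Pow(Add(49676, Mul(-1, Function('U')(Add(Mul(-108, Pow(-106, -1)), Mul(-111, Pow(-76, -1)))))), -1) = Pow(Add(49676, Mul(-1, Mul(-2, Pow(Add(Mul(-108, Pow(-106, -1)), Mul(-111, Pow(-76, -1))), 2), Pow(Add(7, Add(Mul(-108, Pow(-106, -1)), Mul(-111, Pow(-76, -1)))), -1)))), -1) = Pow(Add(49676, Mul(-1, Mul(-2, Pow(Add(Mul(-108, Rational(-1, 106)), Mul(-111, Rational(-1, 76))), 2), Pow(Add(7, Add(Mul(-108, Rational(-1, 106)), Mul(-111, Rational(-1, 76)))), -1)))), -1) = Pow(Add(49676, Mul(-1, Mul(-2, Pow(Add(Rational(54, 53), Rational(111, 76)), 2), Pow(Add(7, Add(Rational(54, 53), Rational(111, 76))), -1)))), -1) = Pow(Add(49676, Mul(-1, Mul(-2, Pow(Rational(9987, 4028), 2), Pow(Add(7, Rational(9987, 4028)), -1)))), -1) = Pow(Add(49676, Mul(-1, Mul(-2, Rational(99740169, 16224784), Pow(Rational(38183, 4028), -1)))), -1) = Pow(Add(49676, Mul(-1, Mul(-2, Rational(99740169, 16224784), Rational(4028, 38183)))), -1) = Pow(Add(49676, Mul(-1, Rational(-99740169, 76900562))), -1) = Pow(Add(49676, Rational(99740169, 76900562)), -1) = Pow(Rational(3820212058081, 76900562), -1) = Rational(76900562, 3820212058081)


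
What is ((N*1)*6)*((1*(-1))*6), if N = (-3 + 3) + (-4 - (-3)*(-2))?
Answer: 360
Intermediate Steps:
N = -10 (N = 0 + (-4 - 1*6) = 0 + (-4 - 6) = 0 - 10 = -10)
((N*1)*6)*((1*(-1))*6) = (-10*1*6)*((1*(-1))*6) = (-10*6)*(-1*6) = -60*(-6) = 360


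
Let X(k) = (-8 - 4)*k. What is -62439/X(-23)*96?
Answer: -499512/23 ≈ -21718.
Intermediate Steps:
X(k) = -12*k
-62439/X(-23)*96 = -62439/((-12*(-23)))*96 = -62439/276*96 = -62439*1/276*96 = -20813/92*96 = -499512/23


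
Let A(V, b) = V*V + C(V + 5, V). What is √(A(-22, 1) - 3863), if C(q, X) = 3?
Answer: 4*I*√211 ≈ 58.103*I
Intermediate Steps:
A(V, b) = 3 + V² (A(V, b) = V*V + 3 = V² + 3 = 3 + V²)
√(A(-22, 1) - 3863) = √((3 + (-22)²) - 3863) = √((3 + 484) - 3863) = √(487 - 3863) = √(-3376) = 4*I*√211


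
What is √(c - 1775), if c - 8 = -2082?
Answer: I*√3849 ≈ 62.04*I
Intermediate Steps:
c = -2074 (c = 8 - 2082 = -2074)
√(c - 1775) = √(-2074 - 1775) = √(-3849) = I*√3849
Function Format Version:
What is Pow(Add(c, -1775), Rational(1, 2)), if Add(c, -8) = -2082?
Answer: Mul(I, Pow(3849, Rational(1, 2))) ≈ Mul(62.040, I)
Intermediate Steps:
c = -2074 (c = Add(8, -2082) = -2074)
Pow(Add(c, -1775), Rational(1, 2)) = Pow(Add(-2074, -1775), Rational(1, 2)) = Pow(-3849, Rational(1, 2)) = Mul(I, Pow(3849, Rational(1, 2)))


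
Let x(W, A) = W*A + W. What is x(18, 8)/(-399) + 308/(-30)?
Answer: -21292/1995 ≈ -10.673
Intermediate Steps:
x(W, A) = W + A*W (x(W, A) = A*W + W = W + A*W)
x(18, 8)/(-399) + 308/(-30) = (18*(1 + 8))/(-399) + 308/(-30) = (18*9)*(-1/399) + 308*(-1/30) = 162*(-1/399) - 154/15 = -54/133 - 154/15 = -21292/1995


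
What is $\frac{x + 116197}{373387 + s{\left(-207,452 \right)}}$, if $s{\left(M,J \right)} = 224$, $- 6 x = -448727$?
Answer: $\frac{1145909}{2241666} \approx 0.51119$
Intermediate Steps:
$x = \frac{448727}{6}$ ($x = \left(- \frac{1}{6}\right) \left(-448727\right) = \frac{448727}{6} \approx 74788.0$)
$\frac{x + 116197}{373387 + s{\left(-207,452 \right)}} = \frac{\frac{448727}{6} + 116197}{373387 + 224} = \frac{1145909}{6 \cdot 373611} = \frac{1145909}{6} \cdot \frac{1}{373611} = \frac{1145909}{2241666}$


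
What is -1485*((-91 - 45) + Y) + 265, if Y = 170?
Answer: -50225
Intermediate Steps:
-1485*((-91 - 45) + Y) + 265 = -1485*((-91 - 45) + 170) + 265 = -1485*(-136 + 170) + 265 = -1485*34 + 265 = -50490 + 265 = -50225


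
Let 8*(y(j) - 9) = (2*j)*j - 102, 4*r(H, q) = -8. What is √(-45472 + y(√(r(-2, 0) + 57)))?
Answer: I*√45462 ≈ 213.22*I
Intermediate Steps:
r(H, q) = -2 (r(H, q) = (¼)*(-8) = -2)
y(j) = -15/4 + j²/4 (y(j) = 9 + ((2*j)*j - 102)/8 = 9 + (2*j² - 102)/8 = 9 + (-102 + 2*j²)/8 = 9 + (-51/4 + j²/4) = -15/4 + j²/4)
√(-45472 + y(√(r(-2, 0) + 57))) = √(-45472 + (-15/4 + (√(-2 + 57))²/4)) = √(-45472 + (-15/4 + (√55)²/4)) = √(-45472 + (-15/4 + (¼)*55)) = √(-45472 + (-15/4 + 55/4)) = √(-45472 + 10) = √(-45462) = I*√45462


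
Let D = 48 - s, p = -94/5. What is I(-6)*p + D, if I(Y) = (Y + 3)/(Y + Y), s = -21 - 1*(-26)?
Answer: 383/10 ≈ 38.300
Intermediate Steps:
s = 5 (s = -21 + 26 = 5)
I(Y) = (3 + Y)/(2*Y) (I(Y) = (3 + Y)/((2*Y)) = (3 + Y)*(1/(2*Y)) = (3 + Y)/(2*Y))
p = -94/5 (p = -94*⅕ = -94/5 ≈ -18.800)
D = 43 (D = 48 - 1*5 = 48 - 5 = 43)
I(-6)*p + D = ((½)*(3 - 6)/(-6))*(-94/5) + 43 = ((½)*(-⅙)*(-3))*(-94/5) + 43 = (¼)*(-94/5) + 43 = -47/10 + 43 = 383/10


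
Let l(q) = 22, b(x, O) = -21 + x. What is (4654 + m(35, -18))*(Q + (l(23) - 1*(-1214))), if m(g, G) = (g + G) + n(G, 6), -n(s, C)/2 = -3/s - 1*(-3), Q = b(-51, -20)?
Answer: 5429672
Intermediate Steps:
Q = -72 (Q = -21 - 51 = -72)
n(s, C) = -6 + 6/s (n(s, C) = -2*(-3/s - 1*(-3)) = -2*(-3/s + 3) = -2*(3 - 3/s) = -6 + 6/s)
m(g, G) = -6 + G + g + 6/G (m(g, G) = (g + G) + (-6 + 6/G) = (G + g) + (-6 + 6/G) = -6 + G + g + 6/G)
(4654 + m(35, -18))*(Q + (l(23) - 1*(-1214))) = (4654 + (-6 - 18 + 35 + 6/(-18)))*(-72 + (22 - 1*(-1214))) = (4654 + (-6 - 18 + 35 + 6*(-1/18)))*(-72 + (22 + 1214)) = (4654 + (-6 - 18 + 35 - 1/3))*(-72 + 1236) = (4654 + 32/3)*1164 = (13994/3)*1164 = 5429672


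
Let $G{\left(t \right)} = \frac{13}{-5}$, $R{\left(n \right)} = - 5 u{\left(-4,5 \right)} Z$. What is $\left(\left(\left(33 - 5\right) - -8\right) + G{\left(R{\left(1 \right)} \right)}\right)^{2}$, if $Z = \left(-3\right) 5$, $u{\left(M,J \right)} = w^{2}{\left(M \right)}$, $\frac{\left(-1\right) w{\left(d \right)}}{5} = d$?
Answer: $\frac{27889}{25} \approx 1115.6$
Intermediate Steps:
$w{\left(d \right)} = - 5 d$
$u{\left(M,J \right)} = 25 M^{2}$ ($u{\left(M,J \right)} = \left(- 5 M\right)^{2} = 25 M^{2}$)
$Z = -15$
$R{\left(n \right)} = 30000$ ($R{\left(n \right)} = - 5 \cdot 25 \left(-4\right)^{2} \left(-15\right) = - 5 \cdot 25 \cdot 16 \left(-15\right) = \left(-5\right) 400 \left(-15\right) = \left(-2000\right) \left(-15\right) = 30000$)
$G{\left(t \right)} = - \frac{13}{5}$ ($G{\left(t \right)} = 13 \left(- \frac{1}{5}\right) = - \frac{13}{5}$)
$\left(\left(\left(33 - 5\right) - -8\right) + G{\left(R{\left(1 \right)} \right)}\right)^{2} = \left(\left(\left(33 - 5\right) - -8\right) - \frac{13}{5}\right)^{2} = \left(\left(28 + 8\right) - \frac{13}{5}\right)^{2} = \left(36 - \frac{13}{5}\right)^{2} = \left(\frac{167}{5}\right)^{2} = \frac{27889}{25}$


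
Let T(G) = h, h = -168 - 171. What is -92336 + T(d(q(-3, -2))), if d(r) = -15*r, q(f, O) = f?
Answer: -92675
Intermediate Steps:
h = -339
T(G) = -339
-92336 + T(d(q(-3, -2))) = -92336 - 339 = -92675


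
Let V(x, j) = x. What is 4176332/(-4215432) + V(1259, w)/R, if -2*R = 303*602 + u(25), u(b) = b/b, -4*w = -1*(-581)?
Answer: -193101662225/192231076206 ≈ -1.0045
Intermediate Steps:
w = -581/4 (w = -(-1)*(-581)/4 = -¼*581 = -581/4 ≈ -145.25)
u(b) = 1
R = -182407/2 (R = -(303*602 + 1)/2 = -(182406 + 1)/2 = -½*182407 = -182407/2 ≈ -91204.)
4176332/(-4215432) + V(1259, w)/R = 4176332/(-4215432) + 1259/(-182407/2) = 4176332*(-1/4215432) + 1259*(-2/182407) = -1044083/1053858 - 2518/182407 = -193101662225/192231076206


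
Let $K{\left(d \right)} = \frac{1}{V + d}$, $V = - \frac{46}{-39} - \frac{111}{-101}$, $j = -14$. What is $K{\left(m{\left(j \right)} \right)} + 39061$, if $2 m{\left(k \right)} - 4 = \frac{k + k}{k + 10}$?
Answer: $\frac{2393626897}{61279} \approx 39061.0$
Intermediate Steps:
$V = \frac{8975}{3939}$ ($V = \left(-46\right) \left(- \frac{1}{39}\right) - - \frac{111}{101} = \frac{46}{39} + \frac{111}{101} = \frac{8975}{3939} \approx 2.2785$)
$m{\left(k \right)} = 2 + \frac{k}{10 + k}$ ($m{\left(k \right)} = 2 + \frac{\left(k + k\right) \frac{1}{k + 10}}{2} = 2 + \frac{2 k \frac{1}{10 + k}}{2} = 2 + \frac{k}{10 + k}$)
$K{\left(d \right)} = \frac{1}{\frac{8975}{3939} + d}$
$K{\left(m{\left(j \right)} \right)} + 39061 = \frac{3939}{8975 + 3939 \frac{20 + 3 \left(-14\right)}{10 - 14}} + 39061 = \frac{3939}{8975 + 3939 \frac{20 - 42}{-4}} + 39061 = \frac{3939}{8975 + 3939 \left(\left(- \frac{1}{4}\right) \left(-22\right)\right)} + 39061 = \frac{3939}{8975 + 3939 \cdot \frac{11}{2}} + 39061 = \frac{3939}{8975 + \frac{43329}{2}} + 39061 = \frac{3939}{\frac{61279}{2}} + 39061 = 3939 \cdot \frac{2}{61279} + 39061 = \frac{7878}{61279} + 39061 = \frac{2393626897}{61279}$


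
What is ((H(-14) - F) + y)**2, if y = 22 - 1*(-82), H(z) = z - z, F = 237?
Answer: 17689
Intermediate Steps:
H(z) = 0
y = 104 (y = 22 + 82 = 104)
((H(-14) - F) + y)**2 = ((0 - 1*237) + 104)**2 = ((0 - 237) + 104)**2 = (-237 + 104)**2 = (-133)**2 = 17689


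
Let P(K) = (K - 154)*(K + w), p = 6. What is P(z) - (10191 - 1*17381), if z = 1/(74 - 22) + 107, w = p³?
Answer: -21593311/2704 ≈ -7985.7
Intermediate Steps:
w = 216 (w = 6³ = 216)
z = 5565/52 (z = 1/52 + 107 = 5565/52 ≈ 107.02)
P(K) = (-154 + K)*(216 + K) (P(K) = (K - 154)*(K + 216) = (-154 + K)*(216 + K))
P(z) - (10191 - 1*17381) = (-33264 + (5565/52)² + 62*(5565/52)) - (10191 - 1*17381) = (-33264 + 30969225/2704 + 172515/26) - (10191 - 17381) = -41035071/2704 - 1*(-7190) = -41035071/2704 + 7190 = -21593311/2704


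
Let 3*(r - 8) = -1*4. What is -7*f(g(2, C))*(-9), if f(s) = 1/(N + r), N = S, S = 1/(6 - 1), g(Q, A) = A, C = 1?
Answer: 945/103 ≈ 9.1748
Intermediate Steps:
S = ⅕ (S = 1/5 = ⅕ ≈ 0.20000)
r = 20/3 (r = 8 + (-1*4)/3 = 8 + (⅓)*(-4) = 8 - 4/3 = 20/3 ≈ 6.6667)
N = ⅕ ≈ 0.20000
f(s) = 15/103 (f(s) = 1/(⅕ + 20/3) = 1/(103/15) = 15/103)
-7*f(g(2, C))*(-9) = -7*15/103*(-9) = -105/103*(-9) = 945/103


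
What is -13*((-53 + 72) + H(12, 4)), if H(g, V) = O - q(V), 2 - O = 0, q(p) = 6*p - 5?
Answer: -26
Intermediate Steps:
q(p) = -5 + 6*p
O = 2 (O = 2 - 1*0 = 2 + 0 = 2)
H(g, V) = 7 - 6*V (H(g, V) = 2 - (-5 + 6*V) = 2 + (5 - 6*V) = 7 - 6*V)
-13*((-53 + 72) + H(12, 4)) = -13*((-53 + 72) + (7 - 6*4)) = -13*(19 + (7 - 24)) = -13*(19 - 17) = -13*2 = -26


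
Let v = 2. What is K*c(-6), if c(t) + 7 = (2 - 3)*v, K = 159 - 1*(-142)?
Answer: -2709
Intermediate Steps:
K = 301 (K = 159 + 142 = 301)
c(t) = -9 (c(t) = -7 + (2 - 3)*2 = -7 - 1*2 = -7 - 2 = -9)
K*c(-6) = 301*(-9) = -2709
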